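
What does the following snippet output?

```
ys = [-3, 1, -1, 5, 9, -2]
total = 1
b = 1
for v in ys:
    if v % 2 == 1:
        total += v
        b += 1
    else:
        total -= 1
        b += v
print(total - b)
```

v=-3: odd, total = 1+(-3) = -2; b=2
v=1: odd, total = (-2)+1 = -1; b=3
v=-1: odd, total = (-1)+(-1) = -2; b=4
v=5: odd, total = (-2)+5 = 3; b=5
v=9: odd, total = 3+9 = 12; b=6
v=-2: not odd, total = 12-1 = 11; b=4
total-b = 11-4 = 7

7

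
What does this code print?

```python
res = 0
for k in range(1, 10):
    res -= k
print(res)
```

k=1: res = 0-1 = -1
k=2: res = (-1)-2 = -3
k=3: res = (-3)-3 = -6
k=4: res = (-6)-4 = -10
k=5: res = (-10)-5 = -15
k=6: res = (-15)-6 = -21
k=7: res = (-21)-7 = -28
k=8: res = (-28)-8 = -36
k=9: res = (-36)-9 = -45

-45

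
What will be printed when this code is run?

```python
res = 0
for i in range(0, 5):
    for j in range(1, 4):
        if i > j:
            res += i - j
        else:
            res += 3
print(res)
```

i=0,j=1: not 0>1, res = 0+3 = 3
i=0,j=2: not 0>2, res = 3+3 = 6
i=0,j=3: not 0>3, res = 6+3 = 9
i=1,j=1: not 1>1, res = 9+3 = 12
i=1,j=2: not 1>2, res = 12+3 = 15
i=1,j=3: not 1>3, res = 15+3 = 18
i=2,j=1: 2>1, res = 18+1 = 19
i=2,j=2: not 2>2, res = 19+3 = 22
i=2,j=3: not 2>3, res = 22+3 = 25
i=3,j=1: 3>1, res = 25+2 = 27
i=3,j=2: 3>2, res = 27+1 = 28
i=3,j=3: not 3>3, res = 28+3 = 31
i=4,j=1: 4>1, res = 31+3 = 34
i=4,j=2: 4>2, res = 34+2 = 36
i=4,j=3: 4>3, res = 36+1 = 37

37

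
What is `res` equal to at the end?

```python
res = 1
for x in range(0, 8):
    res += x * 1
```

x=0: res = 1+0*1 = 1
x=1: res = 1+1*1 = 2
x=2: res = 2+2*1 = 4
x=3: res = 4+3*1 = 7
x=4: res = 7+4*1 = 11
x=5: res = 11+5*1 = 16
x=6: res = 16+6*1 = 22
x=7: res = 22+7*1 = 29

29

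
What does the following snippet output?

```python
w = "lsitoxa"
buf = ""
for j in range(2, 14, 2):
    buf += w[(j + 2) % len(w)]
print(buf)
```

j=2: add w[4]='o' → 'o'
j=4: add w[6]='a' → 'oa'
j=6: add w[1]='s' → 'oas'
j=8: add w[3]='t' → 'oast'
j=10: add w[5]='x' → 'oastx'
j=12: add w[0]='l' → 'oastxl'

oastxl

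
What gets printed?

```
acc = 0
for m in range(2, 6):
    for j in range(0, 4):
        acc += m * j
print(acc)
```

m=2,j=0: acc = 0+0 = 0
m=2,j=1: acc = 0+2 = 2
m=2,j=2: acc = 2+4 = 6
m=2,j=3: acc = 6+6 = 12
m=3,j=0: acc = 12+0 = 12
m=3,j=1: acc = 12+3 = 15
m=3,j=2: acc = 15+6 = 21
m=3,j=3: acc = 21+9 = 30
m=4,j=0: acc = 30+0 = 30
m=4,j=1: acc = 30+4 = 34
m=4,j=2: acc = 34+8 = 42
m=4,j=3: acc = 42+12 = 54
m=5,j=0: acc = 54+0 = 54
m=5,j=1: acc = 54+5 = 59
m=5,j=2: acc = 59+10 = 69
m=5,j=3: acc = 69+15 = 84

84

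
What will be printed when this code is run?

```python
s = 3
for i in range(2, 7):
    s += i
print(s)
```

i=2: s = 3+2 = 5
i=3: s = 5+3 = 8
i=4: s = 8+4 = 12
i=5: s = 12+5 = 17
i=6: s = 17+6 = 23

23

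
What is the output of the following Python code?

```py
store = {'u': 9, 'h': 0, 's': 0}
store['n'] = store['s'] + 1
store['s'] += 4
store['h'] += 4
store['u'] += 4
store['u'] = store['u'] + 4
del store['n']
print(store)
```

store['n'] = store['s']+1 = 1 → {'u': 9, 'h': 0, 's': 0, 'n': 1}
store['s'] = 0+4 = 4 → {'u': 9, 'h': 0, 's': 4, 'n': 1}
store['h'] = 0+4 = 4 → {'u': 9, 'h': 4, 's': 4, 'n': 1}
store['u'] = 9+4 = 13 → {'u': 13, 'h': 4, 's': 4, 'n': 1}
store['u'] = store['u']+4 = 17 → {'u': 17, 'h': 4, 's': 4, 'n': 1}
del 'n' → {'u': 17, 'h': 4, 's': 4}

{'u': 17, 'h': 4, 's': 4}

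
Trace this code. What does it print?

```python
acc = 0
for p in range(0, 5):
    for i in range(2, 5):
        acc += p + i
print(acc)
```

75

p=0,i=2: acc = 0+2 = 2
p=0,i=3: acc = 2+3 = 5
p=0,i=4: acc = 5+4 = 9
p=1,i=2: acc = 9+3 = 12
p=1,i=3: acc = 12+4 = 16
p=1,i=4: acc = 16+5 = 21
p=2,i=2: acc = 21+4 = 25
p=2,i=3: acc = 25+5 = 30
p=2,i=4: acc = 30+6 = 36
p=3,i=2: acc = 36+5 = 41
p=3,i=3: acc = 41+6 = 47
p=3,i=4: acc = 47+7 = 54
p=4,i=2: acc = 54+6 = 60
p=4,i=3: acc = 60+7 = 67
p=4,i=4: acc = 67+8 = 75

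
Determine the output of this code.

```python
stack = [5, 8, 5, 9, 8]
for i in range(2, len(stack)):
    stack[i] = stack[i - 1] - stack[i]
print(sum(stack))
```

-4

i=2: stack[2] = 8-5 = 3 → [5, 8, 3, 9, 8]
i=3: stack[3] = 3-9 = -6 → [5, 8, 3, -6, 8]
i=4: stack[4] = (-6)-8 = -14 → [5, 8, 3, -6, -14]
sum = -4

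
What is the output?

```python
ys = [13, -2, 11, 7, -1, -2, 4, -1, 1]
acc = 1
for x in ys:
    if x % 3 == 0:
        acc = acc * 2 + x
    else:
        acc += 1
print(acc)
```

10

x=13: not %3==0, acc = 1+1 = 2
x=-2: not %3==0, acc = 2+1 = 3
x=11: not %3==0, acc = 3+1 = 4
x=7: not %3==0, acc = 4+1 = 5
x=-1: not %3==0, acc = 5+1 = 6
x=-2: not %3==0, acc = 6+1 = 7
x=4: not %3==0, acc = 7+1 = 8
x=-1: not %3==0, acc = 8+1 = 9
x=1: not %3==0, acc = 9+1 = 10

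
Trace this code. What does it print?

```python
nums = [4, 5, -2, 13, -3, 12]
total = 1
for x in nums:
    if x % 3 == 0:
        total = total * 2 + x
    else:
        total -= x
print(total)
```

x=4: not %3==0, total = 1-4 = -3
x=5: not %3==0, total = (-3)-5 = -8
x=-2: not %3==0, total = (-8)-(-2) = -6
x=13: not %3==0, total = (-6)-13 = -19
x=-3: %3==0, total = (-19)*2+(-3) = -41
x=12: %3==0, total = (-41)*2+12 = -70

-70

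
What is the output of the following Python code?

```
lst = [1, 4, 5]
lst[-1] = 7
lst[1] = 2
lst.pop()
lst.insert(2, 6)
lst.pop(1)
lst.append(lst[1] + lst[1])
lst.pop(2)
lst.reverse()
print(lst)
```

[6, 1]

lst[-1] = 7 → [1, 4, 7]
lst[1] = 2 → [1, 2, 7]
pop() removes 7 → [1, 2]
insert 6 at 2 → [1, 2, 6]
pop(1) removes 2 → [1, 6]
append lst[1]+lst[1] = 6+6 = 12 → [1, 6, 12]
pop(2) removes 12 → [1, 6]
reverse → [6, 1]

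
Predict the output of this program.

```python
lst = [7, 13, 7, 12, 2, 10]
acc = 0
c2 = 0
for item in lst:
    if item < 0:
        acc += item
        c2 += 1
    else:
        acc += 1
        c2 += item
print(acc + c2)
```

item=7: not <0, acc = 0+1 = 1; c2=7
item=13: not <0, acc = 1+1 = 2; c2=20
item=7: not <0, acc = 2+1 = 3; c2=27
item=12: not <0, acc = 3+1 = 4; c2=39
item=2: not <0, acc = 4+1 = 5; c2=41
item=10: not <0, acc = 5+1 = 6; c2=51
acc+c2 = 6+51 = 57

57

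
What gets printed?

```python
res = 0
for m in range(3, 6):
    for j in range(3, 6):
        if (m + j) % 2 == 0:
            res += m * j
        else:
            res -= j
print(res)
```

64

m=3,j=3: even sum, res = 0+9 = 9
m=3,j=4: odd sum, res = 9-4 = 5
m=3,j=5: even sum, res = 5+15 = 20
m=4,j=3: odd sum, res = 20-3 = 17
m=4,j=4: even sum, res = 17+16 = 33
m=4,j=5: odd sum, res = 33-5 = 28
m=5,j=3: even sum, res = 28+15 = 43
m=5,j=4: odd sum, res = 43-4 = 39
m=5,j=5: even sum, res = 39+25 = 64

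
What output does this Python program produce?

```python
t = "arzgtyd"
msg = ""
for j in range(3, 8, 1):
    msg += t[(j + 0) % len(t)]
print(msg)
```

gtyda

j=3: add t[3]='g' → 'g'
j=4: add t[4]='t' → 'gt'
j=5: add t[5]='y' → 'gty'
j=6: add t[6]='d' → 'gtyd'
j=7: add t[0]='a' → 'gtyda'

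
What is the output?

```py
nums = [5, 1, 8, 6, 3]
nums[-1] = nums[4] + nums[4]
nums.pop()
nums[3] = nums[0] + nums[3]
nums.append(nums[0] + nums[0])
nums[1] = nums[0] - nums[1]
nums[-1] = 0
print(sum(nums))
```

nums[-1] = nums[4]+nums[4] = 3+3 = 6 → [5, 1, 8, 6, 6]
pop() removes 6 → [5, 1, 8, 6]
nums[3] = nums[0]+nums[3] = 5+6 = 11 → [5, 1, 8, 11]
append nums[0]+nums[0] = 5+5 = 10 → [5, 1, 8, 11, 10]
nums[1] = nums[0]-nums[1] = 5-1 = 4 → [5, 4, 8, 11, 10]
nums[-1] = 0 → [5, 4, 8, 11, 0]
sum = 28

28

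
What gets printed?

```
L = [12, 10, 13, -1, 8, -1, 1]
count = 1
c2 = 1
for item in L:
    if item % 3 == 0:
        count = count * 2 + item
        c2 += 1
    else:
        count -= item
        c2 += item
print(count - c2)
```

-48

item=12: %3==0, count = 1*2+12 = 14; c2=2
item=10: not %3==0, count = 14-10 = 4; c2=12
item=13: not %3==0, count = 4-13 = -9; c2=25
item=-1: not %3==0, count = (-9)-(-1) = -8; c2=24
item=8: not %3==0, count = (-8)-8 = -16; c2=32
item=-1: not %3==0, count = (-16)-(-1) = -15; c2=31
item=1: not %3==0, count = (-15)-1 = -16; c2=32
count-c2 = (-16)-32 = -48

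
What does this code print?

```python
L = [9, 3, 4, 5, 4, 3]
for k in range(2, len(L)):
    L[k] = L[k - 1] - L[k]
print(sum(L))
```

-18

k=2: L[2] = 3-4 = -1 → [9, 3, -1, 5, 4, 3]
k=3: L[3] = (-1)-5 = -6 → [9, 3, -1, -6, 4, 3]
k=4: L[4] = (-6)-4 = -10 → [9, 3, -1, -6, -10, 3]
k=5: L[5] = (-10)-3 = -13 → [9, 3, -1, -6, -10, -13]
sum = -18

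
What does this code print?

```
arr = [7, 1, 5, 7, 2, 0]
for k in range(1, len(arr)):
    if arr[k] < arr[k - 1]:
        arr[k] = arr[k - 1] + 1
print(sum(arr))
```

57

k=1: 1<7, arr[1] = 7+1 = 8 → [7, 8, 5, 7, 2, 0]
k=2: 5<8, arr[2] = 8+1 = 9 → [7, 8, 9, 7, 2, 0]
k=3: 7<9, arr[3] = 9+1 = 10 → [7, 8, 9, 10, 2, 0]
k=4: 2<10, arr[4] = 10+1 = 11 → [7, 8, 9, 10, 11, 0]
k=5: 0<11, arr[5] = 11+1 = 12 → [7, 8, 9, 10, 11, 12]
sum = 57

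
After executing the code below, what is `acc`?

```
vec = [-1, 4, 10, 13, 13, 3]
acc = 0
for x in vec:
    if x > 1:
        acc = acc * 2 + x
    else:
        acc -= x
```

257

x=-1: not >1, acc = 0-(-1) = 1
x=4: >1, acc = 1*2+4 = 6
x=10: >1, acc = 6*2+10 = 22
x=13: >1, acc = 22*2+13 = 57
x=13: >1, acc = 57*2+13 = 127
x=3: >1, acc = 127*2+3 = 257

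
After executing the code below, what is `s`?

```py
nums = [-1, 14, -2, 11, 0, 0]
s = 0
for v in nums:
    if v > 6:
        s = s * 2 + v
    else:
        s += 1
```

47

v=-1: not >6, s = 0+1 = 1
v=14: >6, s = 1*2+14 = 16
v=-2: not >6, s = 16+1 = 17
v=11: >6, s = 17*2+11 = 45
v=0: not >6, s = 45+1 = 46
v=0: not >6, s = 46+1 = 47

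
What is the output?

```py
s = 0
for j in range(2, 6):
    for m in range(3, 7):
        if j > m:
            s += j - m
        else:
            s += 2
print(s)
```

j=2,m=3: not 2>3, s = 0+2 = 2
j=2,m=4: not 2>4, s = 2+2 = 4
j=2,m=5: not 2>5, s = 4+2 = 6
j=2,m=6: not 2>6, s = 6+2 = 8
j=3,m=3: not 3>3, s = 8+2 = 10
j=3,m=4: not 3>4, s = 10+2 = 12
j=3,m=5: not 3>5, s = 12+2 = 14
j=3,m=6: not 3>6, s = 14+2 = 16
j=4,m=3: 4>3, s = 16+1 = 17
j=4,m=4: not 4>4, s = 17+2 = 19
j=4,m=5: not 4>5, s = 19+2 = 21
j=4,m=6: not 4>6, s = 21+2 = 23
j=5,m=3: 5>3, s = 23+2 = 25
j=5,m=4: 5>4, s = 25+1 = 26
j=5,m=5: not 5>5, s = 26+2 = 28
j=5,m=6: not 5>6, s = 28+2 = 30

30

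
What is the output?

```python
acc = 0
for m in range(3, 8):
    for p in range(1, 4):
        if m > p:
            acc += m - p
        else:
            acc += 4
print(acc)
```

49

m=3,p=1: 3>1, acc = 0+2 = 2
m=3,p=2: 3>2, acc = 2+1 = 3
m=3,p=3: not 3>3, acc = 3+4 = 7
m=4,p=1: 4>1, acc = 7+3 = 10
m=4,p=2: 4>2, acc = 10+2 = 12
m=4,p=3: 4>3, acc = 12+1 = 13
m=5,p=1: 5>1, acc = 13+4 = 17
m=5,p=2: 5>2, acc = 17+3 = 20
m=5,p=3: 5>3, acc = 20+2 = 22
m=6,p=1: 6>1, acc = 22+5 = 27
m=6,p=2: 6>2, acc = 27+4 = 31
m=6,p=3: 6>3, acc = 31+3 = 34
m=7,p=1: 7>1, acc = 34+6 = 40
m=7,p=2: 7>2, acc = 40+5 = 45
m=7,p=3: 7>3, acc = 45+4 = 49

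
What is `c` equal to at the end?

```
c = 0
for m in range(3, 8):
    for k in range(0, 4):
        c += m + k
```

130

m=3,k=0: c = 0+3 = 3
m=3,k=1: c = 3+4 = 7
m=3,k=2: c = 7+5 = 12
m=3,k=3: c = 12+6 = 18
m=4,k=0: c = 18+4 = 22
m=4,k=1: c = 22+5 = 27
m=4,k=2: c = 27+6 = 33
m=4,k=3: c = 33+7 = 40
m=5,k=0: c = 40+5 = 45
m=5,k=1: c = 45+6 = 51
m=5,k=2: c = 51+7 = 58
m=5,k=3: c = 58+8 = 66
m=6,k=0: c = 66+6 = 72
m=6,k=1: c = 72+7 = 79
m=6,k=2: c = 79+8 = 87
m=6,k=3: c = 87+9 = 96
m=7,k=0: c = 96+7 = 103
m=7,k=1: c = 103+8 = 111
m=7,k=2: c = 111+9 = 120
m=7,k=3: c = 120+10 = 130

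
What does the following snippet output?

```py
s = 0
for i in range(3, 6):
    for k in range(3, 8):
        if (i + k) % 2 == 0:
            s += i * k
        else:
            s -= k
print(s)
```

125

i=3,k=3: even sum, s = 0+9 = 9
i=3,k=4: odd sum, s = 9-4 = 5
i=3,k=5: even sum, s = 5+15 = 20
i=3,k=6: odd sum, s = 20-6 = 14
i=3,k=7: even sum, s = 14+21 = 35
i=4,k=3: odd sum, s = 35-3 = 32
i=4,k=4: even sum, s = 32+16 = 48
i=4,k=5: odd sum, s = 48-5 = 43
i=4,k=6: even sum, s = 43+24 = 67
i=4,k=7: odd sum, s = 67-7 = 60
i=5,k=3: even sum, s = 60+15 = 75
i=5,k=4: odd sum, s = 75-4 = 71
i=5,k=5: even sum, s = 71+25 = 96
i=5,k=6: odd sum, s = 96-6 = 90
i=5,k=7: even sum, s = 90+35 = 125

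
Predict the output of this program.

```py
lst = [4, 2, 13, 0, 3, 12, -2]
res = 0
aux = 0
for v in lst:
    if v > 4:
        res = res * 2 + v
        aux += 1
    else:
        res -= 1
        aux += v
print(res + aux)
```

34

v=4: not >4, res = 0-1 = -1; aux=4
v=2: not >4, res = (-1)-1 = -2; aux=6
v=13: >4, res = (-2)*2+13 = 9; aux=7
v=0: not >4, res = 9-1 = 8; aux=7
v=3: not >4, res = 8-1 = 7; aux=10
v=12: >4, res = 7*2+12 = 26; aux=11
v=-2: not >4, res = 26-1 = 25; aux=9
res+aux = 25+9 = 34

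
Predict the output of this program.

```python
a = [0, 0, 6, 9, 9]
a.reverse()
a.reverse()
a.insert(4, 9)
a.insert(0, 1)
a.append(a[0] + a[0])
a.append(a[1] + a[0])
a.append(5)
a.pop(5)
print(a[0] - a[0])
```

reverse → [9, 9, 6, 0, 0]
reverse → [0, 0, 6, 9, 9]
insert 9 at 4 → [0, 0, 6, 9, 9, 9]
insert 1 at 0 → [1, 0, 0, 6, 9, 9, 9]
append a[0]+a[0] = 1+1 = 2 → [1, 0, 0, 6, 9, 9, 9, 2]
append a[1]+a[0] = 0+1 = 1 → [1, 0, 0, 6, 9, 9, 9, 2, 1]
append 5 → [1, 0, 0, 6, 9, 9, 9, 2, 1, 5]
pop(5) removes 9 → [1, 0, 0, 6, 9, 9, 2, 1, 5]
a[0]-a[0] = 1-1 = 0

0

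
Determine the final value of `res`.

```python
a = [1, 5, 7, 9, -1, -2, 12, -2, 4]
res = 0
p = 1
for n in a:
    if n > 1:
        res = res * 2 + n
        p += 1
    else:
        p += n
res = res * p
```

n=1: not >1; p=2
n=5: >1, res = 0*2+5 = 5; p=3
n=7: >1, res = 5*2+7 = 17; p=4
n=9: >1, res = 17*2+9 = 43; p=5
n=-1: not >1; p=4
n=-2: not >1; p=2
n=12: >1, res = 43*2+12 = 98; p=3
n=-2: not >1; p=1
n=4: >1, res = 98*2+4 = 200; p=2
res*p = 200*2 = 400

400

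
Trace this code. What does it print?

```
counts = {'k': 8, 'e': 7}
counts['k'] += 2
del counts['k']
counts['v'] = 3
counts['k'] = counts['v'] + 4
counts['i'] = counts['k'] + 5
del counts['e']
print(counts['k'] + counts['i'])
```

19

counts['k'] = 8+2 = 10 → {'k': 10, 'e': 7}
del 'k' → {'e': 7}
counts['v'] = 3 → {'e': 7, 'v': 3}
counts['k'] = counts['v']+4 = 7 → {'e': 7, 'v': 3, 'k': 7}
counts['i'] = counts['k']+5 = 12 → {'e': 7, 'v': 3, 'k': 7, 'i': 12}
del 'e' → {'v': 3, 'k': 7, 'i': 12}
counts['k']+counts['i'] = 7+12 = 19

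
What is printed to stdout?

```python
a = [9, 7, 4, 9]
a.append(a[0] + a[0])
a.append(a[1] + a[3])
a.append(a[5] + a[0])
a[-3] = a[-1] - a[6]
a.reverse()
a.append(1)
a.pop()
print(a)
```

append a[0]+a[0] = 9+9 = 18 → [9, 7, 4, 9, 18]
append a[1]+a[3] = 7+9 = 16 → [9, 7, 4, 9, 18, 16]
append a[5]+a[0] = 16+9 = 25 → [9, 7, 4, 9, 18, 16, 25]
a[-3] = a[-1]-a[6] = 25-25 = 0 → [9, 7, 4, 9, 0, 16, 25]
reverse → [25, 16, 0, 9, 4, 7, 9]
append 1 → [25, 16, 0, 9, 4, 7, 9, 1]
pop() removes 1 → [25, 16, 0, 9, 4, 7, 9]

[25, 16, 0, 9, 4, 7, 9]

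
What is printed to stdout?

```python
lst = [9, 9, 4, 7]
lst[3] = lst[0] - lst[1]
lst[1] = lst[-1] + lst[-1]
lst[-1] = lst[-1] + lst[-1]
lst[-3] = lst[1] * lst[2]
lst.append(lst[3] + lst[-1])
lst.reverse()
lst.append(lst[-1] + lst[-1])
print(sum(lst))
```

31

lst[3] = lst[0]-lst[1] = 9-9 = 0 → [9, 9, 4, 0]
lst[1] = lst[-1]+lst[-1] = 0+0 = 0 → [9, 0, 4, 0]
lst[-1] = lst[-1]+lst[-1] = 0+0 = 0 → [9, 0, 4, 0]
lst[-3] = lst[1]*lst[2] = 0*4 = 0 → [9, 0, 4, 0]
append lst[3]+lst[-1] = 0+0 = 0 → [9, 0, 4, 0, 0]
reverse → [0, 0, 4, 0, 9]
append lst[-1]+lst[-1] = 9+9 = 18 → [0, 0, 4, 0, 9, 18]
sum = 31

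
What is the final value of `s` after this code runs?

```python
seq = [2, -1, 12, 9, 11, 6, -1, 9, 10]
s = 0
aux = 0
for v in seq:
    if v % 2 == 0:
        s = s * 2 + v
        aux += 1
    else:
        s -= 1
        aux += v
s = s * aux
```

v=2: even, s = 0*2+2 = 2; aux=1
v=-1: not even, s = 2-1 = 1; aux=0
v=12: even, s = 1*2+12 = 14; aux=1
v=9: not even, s = 14-1 = 13; aux=10
v=11: not even, s = 13-1 = 12; aux=21
v=6: even, s = 12*2+6 = 30; aux=22
v=-1: not even, s = 30-1 = 29; aux=21
v=9: not even, s = 29-1 = 28; aux=30
v=10: even, s = 28*2+10 = 66; aux=31
s*aux = 66*31 = 2046

2046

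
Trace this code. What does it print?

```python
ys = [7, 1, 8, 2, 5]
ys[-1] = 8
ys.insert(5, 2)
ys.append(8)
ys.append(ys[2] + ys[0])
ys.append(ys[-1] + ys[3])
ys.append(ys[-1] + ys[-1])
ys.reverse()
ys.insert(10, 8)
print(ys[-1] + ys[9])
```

ys[-1] = 8 → [7, 1, 8, 2, 8]
insert 2 at 5 → [7, 1, 8, 2, 8, 2]
append 8 → [7, 1, 8, 2, 8, 2, 8]
append ys[2]+ys[0] = 8+7 = 15 → [7, 1, 8, 2, 8, 2, 8, 15]
append ys[-1]+ys[3] = 15+2 = 17 → [7, 1, 8, 2, 8, 2, 8, 15, 17]
append ys[-1]+ys[-1] = 17+17 = 34 → [7, 1, 8, 2, 8, 2, 8, 15, 17, 34]
reverse → [34, 17, 15, 8, 2, 8, 2, 8, 1, 7]
insert 8 at 10 → [34, 17, 15, 8, 2, 8, 2, 8, 1, 7, 8]
ys[-1]+ys[9] = 8+7 = 15

15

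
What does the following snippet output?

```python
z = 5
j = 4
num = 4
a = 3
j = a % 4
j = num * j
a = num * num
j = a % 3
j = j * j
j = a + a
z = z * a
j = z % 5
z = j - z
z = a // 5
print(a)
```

j = 3%4 = 3
j = 4*3 = 12
a = 4*4 = 16
j = 16%3 = 1
j = 1*1 = 1
j = 16+16 = 32
z = 5*16 = 80
j = 80%5 = 0
z = 0-80 = -80
z = 16//5 = 3

16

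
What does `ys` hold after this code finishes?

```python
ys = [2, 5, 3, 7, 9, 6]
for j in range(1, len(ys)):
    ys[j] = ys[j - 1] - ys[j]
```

[2, -3, -6, -13, -22, -28]

j=1: ys[1] = 2-5 = -3 → [2, -3, 3, 7, 9, 6]
j=2: ys[2] = (-3)-3 = -6 → [2, -3, -6, 7, 9, 6]
j=3: ys[3] = (-6)-7 = -13 → [2, -3, -6, -13, 9, 6]
j=4: ys[4] = (-13)-9 = -22 → [2, -3, -6, -13, -22, 6]
j=5: ys[5] = (-22)-6 = -28 → [2, -3, -6, -13, -22, -28]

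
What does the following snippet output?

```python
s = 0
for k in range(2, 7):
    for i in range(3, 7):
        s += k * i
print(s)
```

k=2,i=3: s = 0+6 = 6
k=2,i=4: s = 6+8 = 14
k=2,i=5: s = 14+10 = 24
k=2,i=6: s = 24+12 = 36
k=3,i=3: s = 36+9 = 45
k=3,i=4: s = 45+12 = 57
k=3,i=5: s = 57+15 = 72
k=3,i=6: s = 72+18 = 90
k=4,i=3: s = 90+12 = 102
k=4,i=4: s = 102+16 = 118
k=4,i=5: s = 118+20 = 138
k=4,i=6: s = 138+24 = 162
k=5,i=3: s = 162+15 = 177
k=5,i=4: s = 177+20 = 197
k=5,i=5: s = 197+25 = 222
k=5,i=6: s = 222+30 = 252
k=6,i=3: s = 252+18 = 270
k=6,i=4: s = 270+24 = 294
k=6,i=5: s = 294+30 = 324
k=6,i=6: s = 324+36 = 360

360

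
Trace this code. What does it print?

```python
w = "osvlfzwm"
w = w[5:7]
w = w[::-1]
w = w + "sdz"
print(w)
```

slice [5:7] → 'zw'
reverse → 'wz'
+ 'sdz' → 'wzsdz'

wzsdz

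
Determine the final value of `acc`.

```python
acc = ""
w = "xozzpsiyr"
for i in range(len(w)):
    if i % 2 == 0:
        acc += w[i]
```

'xzpir'

i=0: add 'x' → 'x'
i=1: skip
i=2: add 'z' → 'xz'
i=3: skip
i=4: add 'p' → 'xzp'
i=5: skip
i=6: add 'i' → 'xzpi'
i=7: skip
i=8: add 'r' → 'xzpir'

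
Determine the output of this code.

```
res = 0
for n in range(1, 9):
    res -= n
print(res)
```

n=1: res = 0-1 = -1
n=2: res = (-1)-2 = -3
n=3: res = (-3)-3 = -6
n=4: res = (-6)-4 = -10
n=5: res = (-10)-5 = -15
n=6: res = (-15)-6 = -21
n=7: res = (-21)-7 = -28
n=8: res = (-28)-8 = -36

-36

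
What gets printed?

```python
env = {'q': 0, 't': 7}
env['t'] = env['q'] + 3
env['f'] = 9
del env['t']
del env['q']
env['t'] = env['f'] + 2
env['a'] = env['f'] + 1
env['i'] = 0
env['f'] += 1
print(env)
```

env['t'] = env['q']+3 = 3 → {'q': 0, 't': 3}
env['f'] = 9 → {'q': 0, 't': 3, 'f': 9}
del 't' → {'q': 0, 'f': 9}
del 'q' → {'f': 9}
env['t'] = env['f']+2 = 11 → {'f': 9, 't': 11}
env['a'] = env['f']+1 = 10 → {'f': 9, 't': 11, 'a': 10}
env['i'] = 0 → {'f': 9, 't': 11, 'a': 10, 'i': 0}
env['f'] = 9+1 = 10 → {'f': 10, 't': 11, 'a': 10, 'i': 0}

{'f': 10, 't': 11, 'a': 10, 'i': 0}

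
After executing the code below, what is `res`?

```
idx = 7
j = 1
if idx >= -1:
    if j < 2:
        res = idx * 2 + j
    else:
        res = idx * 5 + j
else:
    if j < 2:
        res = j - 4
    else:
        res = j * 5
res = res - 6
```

9

idx=7, j=1
idx >= -1 is True; j < 2 is True
→ res = idx * 2 + j = 15
res = 15-6 = 9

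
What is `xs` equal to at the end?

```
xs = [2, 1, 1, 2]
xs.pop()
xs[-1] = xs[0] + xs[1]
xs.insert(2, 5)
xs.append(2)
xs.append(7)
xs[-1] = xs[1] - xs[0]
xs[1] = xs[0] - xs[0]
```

pop() removes 2 → [2, 1, 1]
xs[-1] = xs[0]+xs[1] = 2+1 = 3 → [2, 1, 3]
insert 5 at 2 → [2, 1, 5, 3]
append 2 → [2, 1, 5, 3, 2]
append 7 → [2, 1, 5, 3, 2, 7]
xs[-1] = xs[1]-xs[0] = 1-2 = -1 → [2, 1, 5, 3, 2, -1]
xs[1] = xs[0]-xs[0] = 2-2 = 0 → [2, 0, 5, 3, 2, -1]

[2, 0, 5, 3, 2, -1]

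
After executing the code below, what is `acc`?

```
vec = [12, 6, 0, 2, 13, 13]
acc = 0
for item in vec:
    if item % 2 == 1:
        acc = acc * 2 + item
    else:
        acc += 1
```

55

item=12: not odd, acc = 0+1 = 1
item=6: not odd, acc = 1+1 = 2
item=0: not odd, acc = 2+1 = 3
item=2: not odd, acc = 3+1 = 4
item=13: odd, acc = 4*2+13 = 21
item=13: odd, acc = 21*2+13 = 55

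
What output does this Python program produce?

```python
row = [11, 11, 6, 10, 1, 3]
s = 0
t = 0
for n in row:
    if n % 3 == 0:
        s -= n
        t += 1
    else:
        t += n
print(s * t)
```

n=11: not %3==0; t=11
n=11: not %3==0; t=22
n=6: %3==0, s = 0-6 = -6; t=23
n=10: not %3==0; t=33
n=1: not %3==0; t=34
n=3: %3==0, s = (-6)-3 = -9; t=35
s*t = (-9)*35 = -315

-315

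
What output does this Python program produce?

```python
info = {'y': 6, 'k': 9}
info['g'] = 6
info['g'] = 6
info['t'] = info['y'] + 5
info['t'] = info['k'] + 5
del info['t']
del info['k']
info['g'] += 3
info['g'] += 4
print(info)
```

info['g'] = 6 → {'y': 6, 'k': 9, 'g': 6}
info['g'] = 6 → {'y': 6, 'k': 9, 'g': 6}
info['t'] = info['y']+5 = 11 → {'y': 6, 'k': 9, 'g': 6, 't': 11}
info['t'] = info['k']+5 = 14 → {'y': 6, 'k': 9, 'g': 6, 't': 14}
del 't' → {'y': 6, 'k': 9, 'g': 6}
del 'k' → {'y': 6, 'g': 6}
info['g'] = 6+3 = 9 → {'y': 6, 'g': 9}
info['g'] = 9+4 = 13 → {'y': 6, 'g': 13}

{'y': 6, 'g': 13}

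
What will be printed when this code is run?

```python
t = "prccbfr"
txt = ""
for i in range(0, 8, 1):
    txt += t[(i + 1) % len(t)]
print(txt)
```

i=0: add t[1]='r' → 'r'
i=1: add t[2]='c' → 'rc'
i=2: add t[3]='c' → 'rcc'
i=3: add t[4]='b' → 'rccb'
i=4: add t[5]='f' → 'rccbf'
i=5: add t[6]='r' → 'rccbfr'
i=6: add t[0]='p' → 'rccbfrp'
i=7: add t[1]='r' → 'rccbfrpr'

rccbfrpr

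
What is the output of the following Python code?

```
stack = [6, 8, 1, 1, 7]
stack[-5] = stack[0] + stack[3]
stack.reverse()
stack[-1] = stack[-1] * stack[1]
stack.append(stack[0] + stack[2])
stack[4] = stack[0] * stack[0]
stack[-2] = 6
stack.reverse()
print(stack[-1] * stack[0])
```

56

stack[-5] = stack[0]+stack[3] = 6+1 = 7 → [7, 8, 1, 1, 7]
reverse → [7, 1, 1, 8, 7]
stack[-1] = stack[-1]*stack[1] = 7*1 = 7 → [7, 1, 1, 8, 7]
append stack[0]+stack[2] = 7+1 = 8 → [7, 1, 1, 8, 7, 8]
stack[4] = stack[0]*stack[0] = 7*7 = 49 → [7, 1, 1, 8, 49, 8]
stack[-2] = 6 → [7, 1, 1, 8, 6, 8]
reverse → [8, 6, 8, 1, 1, 7]
stack[-1]*stack[0] = 7*8 = 56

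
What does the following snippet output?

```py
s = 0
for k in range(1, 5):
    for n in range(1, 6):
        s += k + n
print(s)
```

110

k=1,n=1: s = 0+2 = 2
k=1,n=2: s = 2+3 = 5
k=1,n=3: s = 5+4 = 9
k=1,n=4: s = 9+5 = 14
k=1,n=5: s = 14+6 = 20
k=2,n=1: s = 20+3 = 23
k=2,n=2: s = 23+4 = 27
k=2,n=3: s = 27+5 = 32
k=2,n=4: s = 32+6 = 38
k=2,n=5: s = 38+7 = 45
k=3,n=1: s = 45+4 = 49
k=3,n=2: s = 49+5 = 54
k=3,n=3: s = 54+6 = 60
k=3,n=4: s = 60+7 = 67
k=3,n=5: s = 67+8 = 75
k=4,n=1: s = 75+5 = 80
k=4,n=2: s = 80+6 = 86
k=4,n=3: s = 86+7 = 93
k=4,n=4: s = 93+8 = 101
k=4,n=5: s = 101+9 = 110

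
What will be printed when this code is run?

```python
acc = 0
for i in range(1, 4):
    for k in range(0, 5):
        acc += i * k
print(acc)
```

i=1,k=0: acc = 0+0 = 0
i=1,k=1: acc = 0+1 = 1
i=1,k=2: acc = 1+2 = 3
i=1,k=3: acc = 3+3 = 6
i=1,k=4: acc = 6+4 = 10
i=2,k=0: acc = 10+0 = 10
i=2,k=1: acc = 10+2 = 12
i=2,k=2: acc = 12+4 = 16
i=2,k=3: acc = 16+6 = 22
i=2,k=4: acc = 22+8 = 30
i=3,k=0: acc = 30+0 = 30
i=3,k=1: acc = 30+3 = 33
i=3,k=2: acc = 33+6 = 39
i=3,k=3: acc = 39+9 = 48
i=3,k=4: acc = 48+12 = 60

60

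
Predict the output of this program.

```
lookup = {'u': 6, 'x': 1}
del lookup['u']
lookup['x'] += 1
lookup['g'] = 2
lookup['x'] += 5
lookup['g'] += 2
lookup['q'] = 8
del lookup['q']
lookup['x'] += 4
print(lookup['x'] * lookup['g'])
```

44

del 'u' → {'x': 1}
lookup['x'] = 1+1 = 2 → {'x': 2}
lookup['g'] = 2 → {'x': 2, 'g': 2}
lookup['x'] = 2+5 = 7 → {'x': 7, 'g': 2}
lookup['g'] = 2+2 = 4 → {'x': 7, 'g': 4}
lookup['q'] = 8 → {'x': 7, 'g': 4, 'q': 8}
del 'q' → {'x': 7, 'g': 4}
lookup['x'] = 7+4 = 11 → {'x': 11, 'g': 4}
lookup['x']*lookup['g'] = 11*4 = 44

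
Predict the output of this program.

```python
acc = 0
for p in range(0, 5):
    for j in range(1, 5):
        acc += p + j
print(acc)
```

p=0,j=1: acc = 0+1 = 1
p=0,j=2: acc = 1+2 = 3
p=0,j=3: acc = 3+3 = 6
p=0,j=4: acc = 6+4 = 10
p=1,j=1: acc = 10+2 = 12
p=1,j=2: acc = 12+3 = 15
p=1,j=3: acc = 15+4 = 19
p=1,j=4: acc = 19+5 = 24
p=2,j=1: acc = 24+3 = 27
p=2,j=2: acc = 27+4 = 31
p=2,j=3: acc = 31+5 = 36
p=2,j=4: acc = 36+6 = 42
p=3,j=1: acc = 42+4 = 46
p=3,j=2: acc = 46+5 = 51
p=3,j=3: acc = 51+6 = 57
p=3,j=4: acc = 57+7 = 64
p=4,j=1: acc = 64+5 = 69
p=4,j=2: acc = 69+6 = 75
p=4,j=3: acc = 75+7 = 82
p=4,j=4: acc = 82+8 = 90

90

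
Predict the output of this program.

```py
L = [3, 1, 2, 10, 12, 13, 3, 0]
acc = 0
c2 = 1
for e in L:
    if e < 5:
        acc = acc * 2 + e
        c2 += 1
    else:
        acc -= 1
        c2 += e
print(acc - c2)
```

e=3: <5, acc = 0*2+3 = 3; c2=2
e=1: <5, acc = 3*2+1 = 7; c2=3
e=2: <5, acc = 7*2+2 = 16; c2=4
e=10: not <5, acc = 16-1 = 15; c2=14
e=12: not <5, acc = 15-1 = 14; c2=26
e=13: not <5, acc = 14-1 = 13; c2=39
e=3: <5, acc = 13*2+3 = 29; c2=40
e=0: <5, acc = 29*2+0 = 58; c2=41
acc-c2 = 58-41 = 17

17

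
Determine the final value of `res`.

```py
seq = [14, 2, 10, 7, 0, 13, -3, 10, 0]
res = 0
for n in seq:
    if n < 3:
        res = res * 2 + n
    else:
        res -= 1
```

n=14: not <3, res = 0-1 = -1
n=2: <3, res = (-1)*2+2 = 0
n=10: not <3, res = 0-1 = -1
n=7: not <3, res = (-1)-1 = -2
n=0: <3, res = (-2)*2+0 = -4
n=13: not <3, res = (-4)-1 = -5
n=-3: <3, res = (-5)*2+(-3) = -13
n=10: not <3, res = (-13)-1 = -14
n=0: <3, res = (-14)*2+0 = -28

-28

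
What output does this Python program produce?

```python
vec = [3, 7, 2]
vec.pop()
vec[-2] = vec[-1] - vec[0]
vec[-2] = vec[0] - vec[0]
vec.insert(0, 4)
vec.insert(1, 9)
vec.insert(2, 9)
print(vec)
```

pop() removes 2 → [3, 7]
vec[-2] = vec[-1]-vec[0] = 7-3 = 4 → [4, 7]
vec[-2] = vec[0]-vec[0] = 4-4 = 0 → [0, 7]
insert 4 at 0 → [4, 0, 7]
insert 9 at 1 → [4, 9, 0, 7]
insert 9 at 2 → [4, 9, 9, 0, 7]

[4, 9, 9, 0, 7]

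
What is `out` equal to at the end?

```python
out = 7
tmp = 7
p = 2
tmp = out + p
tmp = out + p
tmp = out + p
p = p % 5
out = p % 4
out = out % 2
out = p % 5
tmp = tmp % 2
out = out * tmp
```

tmp = 7+2 = 9
tmp = 7+2 = 9
tmp = 7+2 = 9
p = 2%5 = 2
out = 2%4 = 2
out = 2%2 = 0
out = 2%5 = 2
tmp = 9%2 = 1
out = 2*1 = 2

2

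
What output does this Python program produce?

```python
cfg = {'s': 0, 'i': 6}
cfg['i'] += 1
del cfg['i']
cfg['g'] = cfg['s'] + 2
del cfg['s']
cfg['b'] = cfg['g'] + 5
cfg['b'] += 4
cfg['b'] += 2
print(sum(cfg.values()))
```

15

cfg['i'] = 6+1 = 7 → {'s': 0, 'i': 7}
del 'i' → {'s': 0}
cfg['g'] = cfg['s']+2 = 2 → {'s': 0, 'g': 2}
del 's' → {'g': 2}
cfg['b'] = cfg['g']+5 = 7 → {'g': 2, 'b': 7}
cfg['b'] = 7+4 = 11 → {'g': 2, 'b': 11}
cfg['b'] = 11+2 = 13 → {'g': 2, 'b': 13}
sum of values = 15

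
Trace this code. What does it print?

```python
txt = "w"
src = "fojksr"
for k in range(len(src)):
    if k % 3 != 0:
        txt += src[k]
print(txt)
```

k=0: skip
k=1: add 'o' → 'wo'
k=2: add 'j' → 'woj'
k=3: skip
k=4: add 's' → 'wojs'
k=5: add 'r' → 'wojsr'

wojsr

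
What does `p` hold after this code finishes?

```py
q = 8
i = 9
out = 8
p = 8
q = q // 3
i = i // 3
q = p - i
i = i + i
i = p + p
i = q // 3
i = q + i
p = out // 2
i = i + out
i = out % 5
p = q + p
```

q = 8//3 = 2
i = 9//3 = 3
q = 8-3 = 5
i = 3+3 = 6
i = 8+8 = 16
i = 5//3 = 1
i = 5+1 = 6
p = 8//2 = 4
i = 6+8 = 14
i = 8%5 = 3
p = 5+4 = 9

9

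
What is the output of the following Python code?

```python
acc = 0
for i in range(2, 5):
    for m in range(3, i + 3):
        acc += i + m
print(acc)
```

i=2,m=3: acc = 0+5 = 5
i=2,m=4: acc = 5+6 = 11
i=3,m=3: acc = 11+6 = 17
i=3,m=4: acc = 17+7 = 24
i=3,m=5: acc = 24+8 = 32
i=4,m=3: acc = 32+7 = 39
i=4,m=4: acc = 39+8 = 47
i=4,m=5: acc = 47+9 = 56
i=4,m=6: acc = 56+10 = 66

66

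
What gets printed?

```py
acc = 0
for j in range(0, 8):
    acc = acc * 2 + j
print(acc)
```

j=0: acc = 0*2+0 = 0
j=1: acc = 0*2+1 = 1
j=2: acc = 1*2+2 = 4
j=3: acc = 4*2+3 = 11
j=4: acc = 11*2+4 = 26
j=5: acc = 26*2+5 = 57
j=6: acc = 57*2+6 = 120
j=7: acc = 120*2+7 = 247

247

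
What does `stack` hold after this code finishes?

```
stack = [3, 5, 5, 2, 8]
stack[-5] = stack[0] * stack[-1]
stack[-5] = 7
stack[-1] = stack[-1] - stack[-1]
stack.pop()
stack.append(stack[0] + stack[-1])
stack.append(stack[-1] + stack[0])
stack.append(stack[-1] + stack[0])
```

[7, 5, 5, 2, 9, 16, 23]

stack[-5] = stack[0]*stack[-1] = 3*8 = 24 → [24, 5, 5, 2, 8]
stack[-5] = 7 → [7, 5, 5, 2, 8]
stack[-1] = stack[-1]-stack[-1] = 8-8 = 0 → [7, 5, 5, 2, 0]
pop() removes 0 → [7, 5, 5, 2]
append stack[0]+stack[-1] = 7+2 = 9 → [7, 5, 5, 2, 9]
append stack[-1]+stack[0] = 9+7 = 16 → [7, 5, 5, 2, 9, 16]
append stack[-1]+stack[0] = 16+7 = 23 → [7, 5, 5, 2, 9, 16, 23]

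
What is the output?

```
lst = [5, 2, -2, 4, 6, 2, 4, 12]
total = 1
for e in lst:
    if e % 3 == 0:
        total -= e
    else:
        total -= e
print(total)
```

-32

e=5: not %3==0, total = 1-5 = -4
e=2: not %3==0, total = (-4)-2 = -6
e=-2: not %3==0, total = (-6)-(-2) = -4
e=4: not %3==0, total = (-4)-4 = -8
e=6: %3==0, total = (-8)-6 = -14
e=2: not %3==0, total = (-14)-2 = -16
e=4: not %3==0, total = (-16)-4 = -20
e=12: %3==0, total = (-20)-12 = -32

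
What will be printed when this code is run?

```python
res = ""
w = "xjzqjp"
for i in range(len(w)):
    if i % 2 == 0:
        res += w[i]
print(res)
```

xzj

i=0: add 'x' → 'x'
i=1: skip
i=2: add 'z' → 'xz'
i=3: skip
i=4: add 'j' → 'xzj'
i=5: skip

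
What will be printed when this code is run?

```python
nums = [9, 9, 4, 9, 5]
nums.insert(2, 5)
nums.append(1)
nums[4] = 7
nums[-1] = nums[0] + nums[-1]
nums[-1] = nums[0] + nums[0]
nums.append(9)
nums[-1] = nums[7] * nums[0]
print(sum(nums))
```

138

insert 5 at 2 → [9, 9, 5, 4, 9, 5]
append 1 → [9, 9, 5, 4, 9, 5, 1]
nums[4] = 7 → [9, 9, 5, 4, 7, 5, 1]
nums[-1] = nums[0]+nums[-1] = 9+1 = 10 → [9, 9, 5, 4, 7, 5, 10]
nums[-1] = nums[0]+nums[0] = 9+9 = 18 → [9, 9, 5, 4, 7, 5, 18]
append 9 → [9, 9, 5, 4, 7, 5, 18, 9]
nums[-1] = nums[7]*nums[0] = 9*9 = 81 → [9, 9, 5, 4, 7, 5, 18, 81]
sum = 138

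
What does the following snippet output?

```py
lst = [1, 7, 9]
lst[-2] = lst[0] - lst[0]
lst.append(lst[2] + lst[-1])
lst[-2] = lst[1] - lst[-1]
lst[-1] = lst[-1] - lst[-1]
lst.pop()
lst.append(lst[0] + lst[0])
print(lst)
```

[1, 0, -18, 2]

lst[-2] = lst[0]-lst[0] = 1-1 = 0 → [1, 0, 9]
append lst[2]+lst[-1] = 9+9 = 18 → [1, 0, 9, 18]
lst[-2] = lst[1]-lst[-1] = 0-18 = -18 → [1, 0, -18, 18]
lst[-1] = lst[-1]-lst[-1] = 18-18 = 0 → [1, 0, -18, 0]
pop() removes 0 → [1, 0, -18]
append lst[0]+lst[0] = 1+1 = 2 → [1, 0, -18, 2]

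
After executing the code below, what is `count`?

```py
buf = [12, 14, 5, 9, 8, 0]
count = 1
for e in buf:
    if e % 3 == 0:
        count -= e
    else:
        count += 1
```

-17

e=12: %3==0, count = 1-12 = -11
e=14: not %3==0, count = (-11)+1 = -10
e=5: not %3==0, count = (-10)+1 = -9
e=9: %3==0, count = (-9)-9 = -18
e=8: not %3==0, count = (-18)+1 = -17
e=0: %3==0, count = (-17)-0 = -17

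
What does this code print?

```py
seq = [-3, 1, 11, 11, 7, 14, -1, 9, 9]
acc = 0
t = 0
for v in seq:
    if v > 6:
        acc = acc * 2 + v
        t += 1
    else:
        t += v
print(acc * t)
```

v=-3: not >6; t=-3
v=1: not >6; t=-2
v=11: >6, acc = 0*2+11 = 11; t=-1
v=11: >6, acc = 11*2+11 = 33; t=0
v=7: >6, acc = 33*2+7 = 73; t=1
v=14: >6, acc = 73*2+14 = 160; t=2
v=-1: not >6; t=1
v=9: >6, acc = 160*2+9 = 329; t=2
v=9: >6, acc = 329*2+9 = 667; t=3
acc*t = 667*3 = 2001

2001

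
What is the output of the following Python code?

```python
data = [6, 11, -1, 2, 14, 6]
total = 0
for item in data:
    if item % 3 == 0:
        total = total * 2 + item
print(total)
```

item=6: %3==0, total = 0*2+6 = 6
item=11: not %3==0
item=-1: not %3==0
item=2: not %3==0
item=14: not %3==0
item=6: %3==0, total = 6*2+6 = 18

18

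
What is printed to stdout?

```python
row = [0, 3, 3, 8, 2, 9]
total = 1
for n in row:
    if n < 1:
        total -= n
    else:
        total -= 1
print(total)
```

n=0: <1, total = 1-0 = 1
n=3: not <1, total = 1-1 = 0
n=3: not <1, total = 0-1 = -1
n=8: not <1, total = (-1)-1 = -2
n=2: not <1, total = (-2)-1 = -3
n=9: not <1, total = (-3)-1 = -4

-4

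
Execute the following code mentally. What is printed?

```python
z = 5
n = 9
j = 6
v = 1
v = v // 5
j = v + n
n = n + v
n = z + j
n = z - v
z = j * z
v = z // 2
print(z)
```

v = 1//5 = 0
j = 0+9 = 9
n = 9+0 = 9
n = 5+9 = 14
n = 5-0 = 5
z = 9*5 = 45
v = 45//2 = 22

45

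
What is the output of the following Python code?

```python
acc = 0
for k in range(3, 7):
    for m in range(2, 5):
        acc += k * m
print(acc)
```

k=3,m=2: acc = 0+6 = 6
k=3,m=3: acc = 6+9 = 15
k=3,m=4: acc = 15+12 = 27
k=4,m=2: acc = 27+8 = 35
k=4,m=3: acc = 35+12 = 47
k=4,m=4: acc = 47+16 = 63
k=5,m=2: acc = 63+10 = 73
k=5,m=3: acc = 73+15 = 88
k=5,m=4: acc = 88+20 = 108
k=6,m=2: acc = 108+12 = 120
k=6,m=3: acc = 120+18 = 138
k=6,m=4: acc = 138+24 = 162

162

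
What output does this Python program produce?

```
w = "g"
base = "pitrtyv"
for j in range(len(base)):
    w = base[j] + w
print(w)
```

vytrtipg

j=0: prepend 'p' → 'pg'
j=1: prepend 'i' → 'ipg'
j=2: prepend 't' → 'tipg'
j=3: prepend 'r' → 'rtipg'
j=4: prepend 't' → 'trtipg'
j=5: prepend 'y' → 'ytrtipg'
j=6: prepend 'v' → 'vytrtipg'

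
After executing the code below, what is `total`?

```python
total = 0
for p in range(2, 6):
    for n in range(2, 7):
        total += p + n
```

150

p=2,n=2: total = 0+4 = 4
p=2,n=3: total = 4+5 = 9
p=2,n=4: total = 9+6 = 15
p=2,n=5: total = 15+7 = 22
p=2,n=6: total = 22+8 = 30
p=3,n=2: total = 30+5 = 35
p=3,n=3: total = 35+6 = 41
p=3,n=4: total = 41+7 = 48
p=3,n=5: total = 48+8 = 56
p=3,n=6: total = 56+9 = 65
p=4,n=2: total = 65+6 = 71
p=4,n=3: total = 71+7 = 78
p=4,n=4: total = 78+8 = 86
p=4,n=5: total = 86+9 = 95
p=4,n=6: total = 95+10 = 105
p=5,n=2: total = 105+7 = 112
p=5,n=3: total = 112+8 = 120
p=5,n=4: total = 120+9 = 129
p=5,n=5: total = 129+10 = 139
p=5,n=6: total = 139+11 = 150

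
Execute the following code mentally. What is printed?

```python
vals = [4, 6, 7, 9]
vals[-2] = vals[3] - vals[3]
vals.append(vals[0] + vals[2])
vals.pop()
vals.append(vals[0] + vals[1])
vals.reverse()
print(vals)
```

[10, 9, 0, 6, 4]

vals[-2] = vals[3]-vals[3] = 9-9 = 0 → [4, 6, 0, 9]
append vals[0]+vals[2] = 4+0 = 4 → [4, 6, 0, 9, 4]
pop() removes 4 → [4, 6, 0, 9]
append vals[0]+vals[1] = 4+6 = 10 → [4, 6, 0, 9, 10]
reverse → [10, 9, 0, 6, 4]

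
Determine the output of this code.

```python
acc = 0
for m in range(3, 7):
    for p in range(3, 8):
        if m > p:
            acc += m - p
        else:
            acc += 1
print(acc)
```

24

m=3,p=3: not 3>3, acc = 0+1 = 1
m=3,p=4: not 3>4, acc = 1+1 = 2
m=3,p=5: not 3>5, acc = 2+1 = 3
m=3,p=6: not 3>6, acc = 3+1 = 4
m=3,p=7: not 3>7, acc = 4+1 = 5
m=4,p=3: 4>3, acc = 5+1 = 6
m=4,p=4: not 4>4, acc = 6+1 = 7
m=4,p=5: not 4>5, acc = 7+1 = 8
m=4,p=6: not 4>6, acc = 8+1 = 9
m=4,p=7: not 4>7, acc = 9+1 = 10
m=5,p=3: 5>3, acc = 10+2 = 12
m=5,p=4: 5>4, acc = 12+1 = 13
m=5,p=5: not 5>5, acc = 13+1 = 14
m=5,p=6: not 5>6, acc = 14+1 = 15
m=5,p=7: not 5>7, acc = 15+1 = 16
m=6,p=3: 6>3, acc = 16+3 = 19
m=6,p=4: 6>4, acc = 19+2 = 21
m=6,p=5: 6>5, acc = 21+1 = 22
m=6,p=6: not 6>6, acc = 22+1 = 23
m=6,p=7: not 6>7, acc = 23+1 = 24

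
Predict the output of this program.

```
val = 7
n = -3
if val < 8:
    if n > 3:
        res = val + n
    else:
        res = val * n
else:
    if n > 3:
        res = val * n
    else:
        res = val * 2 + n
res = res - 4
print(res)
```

val=7, n=-3
val < 8 is True; n > 3 is False
→ res = val * n = -21
res = (-21)-4 = -25

-25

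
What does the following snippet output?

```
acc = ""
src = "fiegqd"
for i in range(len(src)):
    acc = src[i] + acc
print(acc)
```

i=0: prepend 'f' → 'f'
i=1: prepend 'i' → 'if'
i=2: prepend 'e' → 'eif'
i=3: prepend 'g' → 'geif'
i=4: prepend 'q' → 'qgeif'
i=5: prepend 'd' → 'dqgeif'

dqgeif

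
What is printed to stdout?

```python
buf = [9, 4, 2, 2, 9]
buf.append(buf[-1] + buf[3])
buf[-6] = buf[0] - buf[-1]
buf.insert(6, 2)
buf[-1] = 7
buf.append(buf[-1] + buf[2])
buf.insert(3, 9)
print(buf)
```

append buf[-1]+buf[3] = 9+2 = 11 → [9, 4, 2, 2, 9, 11]
buf[-6] = buf[0]-buf[-1] = 9-11 = -2 → [-2, 4, 2, 2, 9, 11]
insert 2 at 6 → [-2, 4, 2, 2, 9, 11, 2]
buf[-1] = 7 → [-2, 4, 2, 2, 9, 11, 7]
append buf[-1]+buf[2] = 7+2 = 9 → [-2, 4, 2, 2, 9, 11, 7, 9]
insert 9 at 3 → [-2, 4, 2, 9, 2, 9, 11, 7, 9]

[-2, 4, 2, 9, 2, 9, 11, 7, 9]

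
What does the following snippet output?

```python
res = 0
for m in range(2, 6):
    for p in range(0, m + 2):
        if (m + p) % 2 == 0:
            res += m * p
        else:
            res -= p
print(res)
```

m=2,p=0: even sum, res = 0+0 = 0
m=2,p=1: odd sum, res = 0-1 = -1
m=2,p=2: even sum, res = (-1)+4 = 3
m=2,p=3: odd sum, res = 3-3 = 0
m=3,p=0: odd sum, res = 0-0 = 0
m=3,p=1: even sum, res = 0+3 = 3
m=3,p=2: odd sum, res = 3-2 = 1
m=3,p=3: even sum, res = 1+9 = 10
m=3,p=4: odd sum, res = 10-4 = 6
m=4,p=0: even sum, res = 6+0 = 6
m=4,p=1: odd sum, res = 6-1 = 5
m=4,p=2: even sum, res = 5+8 = 13
m=4,p=3: odd sum, res = 13-3 = 10
m=4,p=4: even sum, res = 10+16 = 26
m=4,p=5: odd sum, res = 26-5 = 21
m=5,p=0: odd sum, res = 21-0 = 21
m=5,p=1: even sum, res = 21+5 = 26
m=5,p=2: odd sum, res = 26-2 = 24
m=5,p=3: even sum, res = 24+15 = 39
m=5,p=4: odd sum, res = 39-4 = 35
m=5,p=5: even sum, res = 35+25 = 60
m=5,p=6: odd sum, res = 60-6 = 54

54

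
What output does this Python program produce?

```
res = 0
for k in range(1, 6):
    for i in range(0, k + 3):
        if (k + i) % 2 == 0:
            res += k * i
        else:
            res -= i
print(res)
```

k=1,i=0: odd sum, res = 0-0 = 0
k=1,i=1: even sum, res = 0+1 = 1
k=1,i=2: odd sum, res = 1-2 = -1
k=1,i=3: even sum, res = (-1)+3 = 2
k=2,i=0: even sum, res = 2+0 = 2
k=2,i=1: odd sum, res = 2-1 = 1
k=2,i=2: even sum, res = 1+4 = 5
k=2,i=3: odd sum, res = 5-3 = 2
k=2,i=4: even sum, res = 2+8 = 10
k=3,i=0: odd sum, res = 10-0 = 10
k=3,i=1: even sum, res = 10+3 = 13
k=3,i=2: odd sum, res = 13-2 = 11
k=3,i=3: even sum, res = 11+9 = 20
k=3,i=4: odd sum, res = 20-4 = 16
k=3,i=5: even sum, res = 16+15 = 31
k=4,i=0: even sum, res = 31+0 = 31
k=4,i=1: odd sum, res = 31-1 = 30
k=4,i=2: even sum, res = 30+8 = 38
k=4,i=3: odd sum, res = 38-3 = 35
k=4,i=4: even sum, res = 35+16 = 51
k=4,i=5: odd sum, res = 51-5 = 46
k=4,i=6: even sum, res = 46+24 = 70
k=5,i=0: odd sum, res = 70-0 = 70
k=5,i=1: even sum, res = 70+5 = 75
k=5,i=2: odd sum, res = 75-2 = 73
k=5,i=3: even sum, res = 73+15 = 88
k=5,i=4: odd sum, res = 88-4 = 84
k=5,i=5: even sum, res = 84+25 = 109
k=5,i=6: odd sum, res = 109-6 = 103
k=5,i=7: even sum, res = 103+35 = 138

138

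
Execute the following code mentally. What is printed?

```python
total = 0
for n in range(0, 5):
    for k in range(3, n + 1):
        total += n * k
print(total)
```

37

n=3,k=3: total = 0+9 = 9
n=4,k=3: total = 9+12 = 21
n=4,k=4: total = 21+16 = 37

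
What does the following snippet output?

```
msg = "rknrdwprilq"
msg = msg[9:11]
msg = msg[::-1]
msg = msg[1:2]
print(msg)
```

slice [9:11] → 'lq'
reverse → 'ql'
slice [1:2] → 'l'

l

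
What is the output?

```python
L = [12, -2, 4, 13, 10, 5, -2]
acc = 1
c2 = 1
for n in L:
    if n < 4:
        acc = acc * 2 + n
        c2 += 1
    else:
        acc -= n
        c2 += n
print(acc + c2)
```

n=12: not <4, acc = 1-12 = -11; c2=13
n=-2: <4, acc = (-11)*2+(-2) = -24; c2=14
n=4: not <4, acc = (-24)-4 = -28; c2=18
n=13: not <4, acc = (-28)-13 = -41; c2=31
n=10: not <4, acc = (-41)-10 = -51; c2=41
n=5: not <4, acc = (-51)-5 = -56; c2=46
n=-2: <4, acc = (-56)*2+(-2) = -114; c2=47
acc+c2 = (-114)+47 = -67

-67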